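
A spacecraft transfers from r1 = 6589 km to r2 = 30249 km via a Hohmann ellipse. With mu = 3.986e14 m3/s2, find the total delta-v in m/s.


V1 = sqrt(mu/r1) = 7777.84 m/s
dV1 = V1*(sqrt(2*r2/(r1+r2)) - 1) = 2189.55 m/s
V2 = sqrt(mu/r2) = 3630.05 m/s
dV2 = V2*(1 - sqrt(2*r1/(r1+r2))) = 1458.9 m/s
Total dV = 3648 m/s

3648 m/s


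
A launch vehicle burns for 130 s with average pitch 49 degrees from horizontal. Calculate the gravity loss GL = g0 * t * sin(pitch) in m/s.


GL = 9.81 * 130 * sin(49 deg) = 962 m/s

962 m/s


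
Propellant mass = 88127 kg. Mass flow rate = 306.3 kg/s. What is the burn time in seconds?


tb = 88127 / 306.3 = 287.7 s

287.7 s


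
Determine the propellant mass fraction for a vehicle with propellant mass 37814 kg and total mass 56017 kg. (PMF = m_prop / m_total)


PMF = 37814 / 56017 = 0.675

0.675


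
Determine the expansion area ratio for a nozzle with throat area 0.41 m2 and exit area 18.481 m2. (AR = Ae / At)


AR = 18.481 / 0.41 = 45.1

45.1


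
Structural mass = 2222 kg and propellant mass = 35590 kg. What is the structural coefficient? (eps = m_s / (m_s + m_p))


eps = 2222 / (2222 + 35590) = 0.0588

0.0588


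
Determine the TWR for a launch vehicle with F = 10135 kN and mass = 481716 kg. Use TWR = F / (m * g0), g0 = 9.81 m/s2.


TWR = 10135000 / (481716 * 9.81) = 2.14

2.14


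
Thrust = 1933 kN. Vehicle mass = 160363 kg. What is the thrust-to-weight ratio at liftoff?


TWR = 1933000 / (160363 * 9.81) = 1.23

1.23


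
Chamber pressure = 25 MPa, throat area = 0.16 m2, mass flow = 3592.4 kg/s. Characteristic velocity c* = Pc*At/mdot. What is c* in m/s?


c* = 25e6 * 0.16 / 3592.4 = 1113 m/s

1113 m/s


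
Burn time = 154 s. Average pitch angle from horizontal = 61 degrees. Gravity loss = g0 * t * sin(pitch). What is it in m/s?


GL = 9.81 * 154 * sin(61 deg) = 1321 m/s

1321 m/s


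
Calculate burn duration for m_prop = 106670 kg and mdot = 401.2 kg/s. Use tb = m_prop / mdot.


tb = 106670 / 401.2 = 265.9 s

265.9 s


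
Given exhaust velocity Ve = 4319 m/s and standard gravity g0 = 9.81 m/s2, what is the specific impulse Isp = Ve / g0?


Isp = Ve / g0 = 4319 / 9.81 = 440.3 s

440.3 s


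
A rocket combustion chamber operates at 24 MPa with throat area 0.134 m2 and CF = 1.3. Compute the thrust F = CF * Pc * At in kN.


F = 1.3 * 24e6 * 0.134 = 4.1808e+06 N = 4180.8 kN

4180.8 kN


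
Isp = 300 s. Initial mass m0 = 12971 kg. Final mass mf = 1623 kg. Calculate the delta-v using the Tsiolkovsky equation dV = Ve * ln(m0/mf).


Ve = 300 * 9.81 = 2943.0 m/s
dV = 2943.0 * ln(12971/1623) = 6117 m/s

6117 m/s


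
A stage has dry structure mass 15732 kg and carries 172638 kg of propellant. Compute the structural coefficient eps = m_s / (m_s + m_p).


eps = 15732 / (15732 + 172638) = 0.0835

0.0835


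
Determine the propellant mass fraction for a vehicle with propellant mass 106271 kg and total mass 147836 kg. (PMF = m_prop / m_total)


PMF = 106271 / 147836 = 0.719

0.719


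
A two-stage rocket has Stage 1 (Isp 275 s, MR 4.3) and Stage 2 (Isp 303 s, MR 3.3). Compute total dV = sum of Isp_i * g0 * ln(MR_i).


dV1 = 275 * 9.81 * ln(4.3) = 3935.0 m/s
dV2 = 303 * 9.81 * ln(3.3) = 3548.9 m/s
Total dV = 3935.0 + 3548.9 = 7483.9 m/s ~ 7484 m/s

7484 m/s


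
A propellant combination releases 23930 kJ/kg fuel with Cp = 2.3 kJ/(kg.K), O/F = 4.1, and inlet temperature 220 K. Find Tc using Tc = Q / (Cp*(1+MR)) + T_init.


Tc = 23930 / (2.3 * (1 + 4.1)) + 220 = 2260 K

2260 K


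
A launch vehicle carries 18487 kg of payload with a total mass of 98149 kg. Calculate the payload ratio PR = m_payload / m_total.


PR = 18487 / 98149 = 0.1884

0.1884


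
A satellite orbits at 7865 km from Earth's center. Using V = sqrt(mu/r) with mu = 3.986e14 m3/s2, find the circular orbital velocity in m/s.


V = sqrt(3.986e14 / 7865000) = 7119 m/s

7119 m/s


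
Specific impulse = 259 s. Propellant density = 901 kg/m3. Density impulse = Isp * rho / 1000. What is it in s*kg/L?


rho*Isp = 259 * 901 / 1000 = 233 s*kg/L

233 s*kg/L


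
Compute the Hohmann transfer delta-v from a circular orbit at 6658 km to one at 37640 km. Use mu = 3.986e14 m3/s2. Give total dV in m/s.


V1 = sqrt(mu/r1) = 7737.43 m/s
dV1 = V1*(sqrt(2*r2/(r1+r2)) - 1) = 2349.16 m/s
V2 = sqrt(mu/r2) = 3254.2 m/s
dV2 = V2*(1 - sqrt(2*r1/(r1+r2))) = 1470.02 m/s
Total dV = 3819 m/s

3819 m/s


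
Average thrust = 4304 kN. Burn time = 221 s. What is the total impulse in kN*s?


It = 4304 * 221 = 951184 kN*s

951184 kN*s


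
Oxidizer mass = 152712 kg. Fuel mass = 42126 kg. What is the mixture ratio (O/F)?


MR = 152712 / 42126 = 3.63

3.63


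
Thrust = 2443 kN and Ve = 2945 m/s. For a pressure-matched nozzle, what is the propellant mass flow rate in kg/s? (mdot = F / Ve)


mdot = F / Ve = 2443000 / 2945 = 829.5 kg/s

829.5 kg/s


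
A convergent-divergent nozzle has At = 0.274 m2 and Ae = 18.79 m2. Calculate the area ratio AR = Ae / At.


AR = 18.79 / 0.274 = 68.6

68.6


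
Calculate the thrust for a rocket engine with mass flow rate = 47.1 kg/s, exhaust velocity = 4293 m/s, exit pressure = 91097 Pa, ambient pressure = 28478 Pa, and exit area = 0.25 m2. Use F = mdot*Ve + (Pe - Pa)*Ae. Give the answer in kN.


F = 47.1 * 4293 + (91097 - 28478) * 0.25 = 217855.0 N = 217.9 kN

217.9 kN


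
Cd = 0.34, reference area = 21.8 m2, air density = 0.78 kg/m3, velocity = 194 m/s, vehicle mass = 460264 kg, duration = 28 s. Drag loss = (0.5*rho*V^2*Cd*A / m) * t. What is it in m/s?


D = 0.5 * 0.78 * 194^2 * 0.34 * 21.8 = 108793.63 N
a = 108793.63 / 460264 = 0.2364 m/s2
dV = 0.2364 * 28 = 6.6 m/s

6.6 m/s


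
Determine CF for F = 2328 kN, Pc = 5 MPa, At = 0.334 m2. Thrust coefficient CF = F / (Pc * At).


CF = 2328000 / (5e6 * 0.334) = 1.39

1.39


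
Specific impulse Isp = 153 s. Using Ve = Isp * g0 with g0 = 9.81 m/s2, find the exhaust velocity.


Ve = Isp * g0 = 153 * 9.81 = 1500.9 m/s

1500.9 m/s


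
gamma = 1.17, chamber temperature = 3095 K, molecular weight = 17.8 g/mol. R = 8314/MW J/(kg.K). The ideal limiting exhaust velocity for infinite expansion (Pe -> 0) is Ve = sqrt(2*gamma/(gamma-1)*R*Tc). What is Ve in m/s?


R = 8314 / 17.8 = 467.08 J/(kg.K)
Ve = sqrt(2 * 1.17 / (1.17 - 1) * 467.08 * 3095) = 4461 m/s

4461 m/s


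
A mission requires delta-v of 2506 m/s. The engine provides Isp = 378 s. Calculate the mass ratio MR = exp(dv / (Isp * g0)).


Ve = 378 * 9.81 = 3708.18 m/s
MR = exp(2506 / 3708.18) = 1.966

1.966


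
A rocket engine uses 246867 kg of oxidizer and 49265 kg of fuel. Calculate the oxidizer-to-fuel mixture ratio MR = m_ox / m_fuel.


MR = 246867 / 49265 = 5.01

5.01


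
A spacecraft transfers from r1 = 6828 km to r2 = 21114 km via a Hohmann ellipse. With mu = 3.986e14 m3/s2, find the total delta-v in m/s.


V1 = sqrt(mu/r1) = 7640.5 m/s
dV1 = V1*(sqrt(2*r2/(r1+r2)) - 1) = 1752.26 m/s
V2 = sqrt(mu/r2) = 4344.94 m/s
dV2 = V2*(1 - sqrt(2*r1/(r1+r2))) = 1307.44 m/s
Total dV = 3060 m/s

3060 m/s


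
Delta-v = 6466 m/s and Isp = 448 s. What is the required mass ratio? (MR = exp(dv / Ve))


Ve = 448 * 9.81 = 4394.88 m/s
MR = exp(6466 / 4394.88) = 4.355

4.355


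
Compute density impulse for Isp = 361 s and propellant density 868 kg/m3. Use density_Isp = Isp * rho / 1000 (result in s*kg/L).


rho*Isp = 361 * 868 / 1000 = 313 s*kg/L

313 s*kg/L


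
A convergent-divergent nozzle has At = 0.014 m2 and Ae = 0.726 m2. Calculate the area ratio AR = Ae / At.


AR = 0.726 / 0.014 = 51.9

51.9


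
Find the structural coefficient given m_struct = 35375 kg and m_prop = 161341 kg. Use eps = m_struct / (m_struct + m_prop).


eps = 35375 / (35375 + 161341) = 0.1798

0.1798


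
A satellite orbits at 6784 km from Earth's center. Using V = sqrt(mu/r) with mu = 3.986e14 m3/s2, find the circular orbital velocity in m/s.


V = sqrt(3.986e14 / 6784000) = 7665 m/s

7665 m/s


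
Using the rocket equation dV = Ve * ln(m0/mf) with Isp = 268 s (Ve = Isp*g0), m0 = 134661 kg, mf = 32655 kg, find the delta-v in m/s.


Ve = 268 * 9.81 = 2629.08 m/s
dV = 2629.08 * ln(134661/32655) = 3725 m/s

3725 m/s


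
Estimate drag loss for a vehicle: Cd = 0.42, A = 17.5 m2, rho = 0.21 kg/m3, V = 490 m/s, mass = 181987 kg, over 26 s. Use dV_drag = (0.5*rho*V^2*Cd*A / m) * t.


D = 0.5 * 0.21 * 490^2 * 0.42 * 17.5 = 185297.17 N
a = 185297.17 / 181987 = 1.0182 m/s2
dV = 1.0182 * 26 = 26.5 m/s

26.5 m/s


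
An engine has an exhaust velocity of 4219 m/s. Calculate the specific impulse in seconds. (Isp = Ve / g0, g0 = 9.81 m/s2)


Isp = Ve / g0 = 4219 / 9.81 = 430.1 s

430.1 s


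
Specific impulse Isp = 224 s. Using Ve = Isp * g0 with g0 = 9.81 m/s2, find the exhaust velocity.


Ve = Isp * g0 = 224 * 9.81 = 2197.4 m/s

2197.4 m/s


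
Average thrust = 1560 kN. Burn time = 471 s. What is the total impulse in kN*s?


It = 1560 * 471 = 734760 kN*s

734760 kN*s


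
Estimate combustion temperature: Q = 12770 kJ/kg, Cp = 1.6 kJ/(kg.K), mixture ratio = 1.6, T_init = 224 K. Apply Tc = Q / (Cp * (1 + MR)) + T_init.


Tc = 12770 / (1.6 * (1 + 1.6)) + 224 = 3294 K

3294 K


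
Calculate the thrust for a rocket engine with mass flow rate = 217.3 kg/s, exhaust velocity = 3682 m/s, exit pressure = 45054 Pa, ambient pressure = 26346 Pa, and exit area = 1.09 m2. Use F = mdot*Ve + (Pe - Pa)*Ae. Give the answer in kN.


F = 217.3 * 3682 + (45054 - 26346) * 1.09 = 820490.0 N = 820.5 kN

820.5 kN


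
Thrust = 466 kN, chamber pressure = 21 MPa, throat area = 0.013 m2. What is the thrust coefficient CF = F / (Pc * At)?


CF = 466000 / (21e6 * 0.013) = 1.71

1.71


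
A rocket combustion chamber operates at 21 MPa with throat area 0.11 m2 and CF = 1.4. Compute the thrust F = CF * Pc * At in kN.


F = 1.4 * 21e6 * 0.11 = 3.2340e+06 N = 3234.0 kN

3234.0 kN


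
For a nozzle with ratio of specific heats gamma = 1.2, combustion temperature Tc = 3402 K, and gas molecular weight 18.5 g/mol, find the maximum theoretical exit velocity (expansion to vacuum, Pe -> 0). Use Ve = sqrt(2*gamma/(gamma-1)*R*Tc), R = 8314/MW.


R = 8314 / 18.5 = 449.41 J/(kg.K)
Ve = sqrt(2 * 1.2 / (1.2 - 1) * 449.41 * 3402) = 4283 m/s

4283 m/s


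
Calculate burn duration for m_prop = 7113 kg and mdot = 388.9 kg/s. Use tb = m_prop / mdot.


tb = 7113 / 388.9 = 18.3 s

18.3 s


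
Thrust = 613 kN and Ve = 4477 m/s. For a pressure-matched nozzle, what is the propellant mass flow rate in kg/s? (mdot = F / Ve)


mdot = F / Ve = 613000 / 4477 = 136.9 kg/s

136.9 kg/s


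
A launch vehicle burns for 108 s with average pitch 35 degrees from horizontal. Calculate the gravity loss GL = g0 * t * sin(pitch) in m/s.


GL = 9.81 * 108 * sin(35 deg) = 608 m/s

608 m/s


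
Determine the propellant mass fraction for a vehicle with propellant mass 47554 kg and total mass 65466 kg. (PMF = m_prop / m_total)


PMF = 47554 / 65466 = 0.726

0.726


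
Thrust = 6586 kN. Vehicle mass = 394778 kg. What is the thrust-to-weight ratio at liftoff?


TWR = 6586000 / (394778 * 9.81) = 1.7

1.7


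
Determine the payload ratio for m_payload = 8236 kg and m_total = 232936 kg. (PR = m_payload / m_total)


PR = 8236 / 232936 = 0.0354

0.0354


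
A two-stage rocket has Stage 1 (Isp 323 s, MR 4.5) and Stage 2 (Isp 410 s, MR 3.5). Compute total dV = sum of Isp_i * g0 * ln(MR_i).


dV1 = 323 * 9.81 * ln(4.5) = 4765.9 m/s
dV2 = 410 * 9.81 * ln(3.5) = 5038.7 m/s
Total dV = 4765.9 + 5038.7 = 9804.6 m/s ~ 9805 m/s

9805 m/s


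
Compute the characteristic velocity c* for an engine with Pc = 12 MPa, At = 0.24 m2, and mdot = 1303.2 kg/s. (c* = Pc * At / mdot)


c* = 12e6 * 0.24 / 1303.2 = 2210 m/s

2210 m/s


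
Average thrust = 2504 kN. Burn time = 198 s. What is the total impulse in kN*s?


It = 2504 * 198 = 495792 kN*s

495792 kN*s


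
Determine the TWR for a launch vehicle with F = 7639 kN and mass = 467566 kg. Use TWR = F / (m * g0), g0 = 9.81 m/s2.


TWR = 7639000 / (467566 * 9.81) = 1.67

1.67


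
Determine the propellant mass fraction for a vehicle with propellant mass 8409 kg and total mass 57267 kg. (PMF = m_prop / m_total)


PMF = 8409 / 57267 = 0.147

0.147


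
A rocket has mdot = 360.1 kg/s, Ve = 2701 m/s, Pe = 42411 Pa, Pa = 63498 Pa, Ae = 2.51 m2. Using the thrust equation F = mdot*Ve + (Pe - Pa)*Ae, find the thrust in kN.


F = 360.1 * 2701 + (42411 - 63498) * 2.51 = 919702.0 N = 919.7 kN

919.7 kN


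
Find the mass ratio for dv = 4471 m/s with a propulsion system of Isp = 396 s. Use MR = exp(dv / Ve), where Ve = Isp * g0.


Ve = 396 * 9.81 = 3884.76 m/s
MR = exp(4471 / 3884.76) = 3.161

3.161


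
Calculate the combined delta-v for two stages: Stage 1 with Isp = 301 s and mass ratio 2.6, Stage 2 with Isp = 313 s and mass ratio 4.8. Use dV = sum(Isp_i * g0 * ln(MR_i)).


dV1 = 301 * 9.81 * ln(2.6) = 2821.4 m/s
dV2 = 313 * 9.81 * ln(4.8) = 4816.5 m/s
Total dV = 2821.4 + 4816.5 = 7637.9 m/s ~ 7638 m/s

7638 m/s


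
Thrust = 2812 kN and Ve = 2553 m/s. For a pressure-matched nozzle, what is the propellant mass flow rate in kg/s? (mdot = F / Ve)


mdot = F / Ve = 2812000 / 2553 = 1101.4 kg/s

1101.4 kg/s


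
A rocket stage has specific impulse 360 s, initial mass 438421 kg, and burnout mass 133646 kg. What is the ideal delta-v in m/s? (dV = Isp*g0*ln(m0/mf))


Ve = 360 * 9.81 = 3531.6 m/s
dV = 3531.6 * ln(438421/133646) = 4195 m/s

4195 m/s


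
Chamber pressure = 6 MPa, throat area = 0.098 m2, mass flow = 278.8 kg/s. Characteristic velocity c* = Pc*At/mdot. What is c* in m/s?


c* = 6e6 * 0.098 / 278.8 = 2109 m/s

2109 m/s


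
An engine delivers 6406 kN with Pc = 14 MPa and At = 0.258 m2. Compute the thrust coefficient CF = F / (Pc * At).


CF = 6406000 / (14e6 * 0.258) = 1.77

1.77


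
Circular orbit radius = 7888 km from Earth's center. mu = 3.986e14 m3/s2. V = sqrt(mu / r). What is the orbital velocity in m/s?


V = sqrt(3.986e14 / 7888000) = 7109 m/s

7109 m/s


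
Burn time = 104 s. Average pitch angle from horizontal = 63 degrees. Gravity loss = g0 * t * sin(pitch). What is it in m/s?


GL = 9.81 * 104 * sin(63 deg) = 909 m/s

909 m/s


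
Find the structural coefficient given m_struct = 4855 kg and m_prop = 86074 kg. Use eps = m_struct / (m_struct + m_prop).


eps = 4855 / (4855 + 86074) = 0.0534

0.0534


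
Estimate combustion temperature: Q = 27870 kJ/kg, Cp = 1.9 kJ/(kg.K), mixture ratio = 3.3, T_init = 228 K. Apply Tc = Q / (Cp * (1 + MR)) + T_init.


Tc = 27870 / (1.9 * (1 + 3.3)) + 228 = 3639 K

3639 K


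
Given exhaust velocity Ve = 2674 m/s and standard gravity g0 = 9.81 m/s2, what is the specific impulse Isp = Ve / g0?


Isp = Ve / g0 = 2674 / 9.81 = 272.6 s

272.6 s


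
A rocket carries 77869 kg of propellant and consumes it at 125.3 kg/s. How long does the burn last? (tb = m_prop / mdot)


tb = 77869 / 125.3 = 621.5 s

621.5 s


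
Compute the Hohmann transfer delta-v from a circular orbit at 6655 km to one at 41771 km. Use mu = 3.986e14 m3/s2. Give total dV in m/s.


V1 = sqrt(mu/r1) = 7739.17 m/s
dV1 = V1*(sqrt(2*r2/(r1+r2)) - 1) = 2425.83 m/s
V2 = sqrt(mu/r2) = 3089.09 m/s
dV2 = V2*(1 - sqrt(2*r1/(r1+r2))) = 1469.59 m/s
Total dV = 3895 m/s

3895 m/s


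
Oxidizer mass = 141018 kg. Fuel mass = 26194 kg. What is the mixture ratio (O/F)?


MR = 141018 / 26194 = 5.38

5.38


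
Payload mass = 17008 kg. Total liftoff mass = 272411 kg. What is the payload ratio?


PR = 17008 / 272411 = 0.0624

0.0624


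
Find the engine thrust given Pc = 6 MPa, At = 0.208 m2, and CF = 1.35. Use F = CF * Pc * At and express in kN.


F = 1.35 * 6e6 * 0.208 = 1.6848e+06 N = 1684.8 kN

1684.8 kN


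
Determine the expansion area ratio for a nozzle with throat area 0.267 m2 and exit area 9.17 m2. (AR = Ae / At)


AR = 9.17 / 0.267 = 34.3

34.3


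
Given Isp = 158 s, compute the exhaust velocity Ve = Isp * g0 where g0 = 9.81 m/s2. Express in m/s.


Ve = Isp * g0 = 158 * 9.81 = 1550.0 m/s

1550.0 m/s


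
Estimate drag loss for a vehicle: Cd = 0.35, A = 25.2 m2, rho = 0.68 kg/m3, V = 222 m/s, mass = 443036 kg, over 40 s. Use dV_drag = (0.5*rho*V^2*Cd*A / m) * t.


D = 0.5 * 0.68 * 222^2 * 0.35 * 25.2 = 147792.86 N
a = 147792.86 / 443036 = 0.3336 m/s2
dV = 0.3336 * 40 = 13.3 m/s

13.3 m/s


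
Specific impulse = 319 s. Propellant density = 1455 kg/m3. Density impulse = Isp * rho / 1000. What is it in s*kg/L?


rho*Isp = 319 * 1455 / 1000 = 464 s*kg/L

464 s*kg/L


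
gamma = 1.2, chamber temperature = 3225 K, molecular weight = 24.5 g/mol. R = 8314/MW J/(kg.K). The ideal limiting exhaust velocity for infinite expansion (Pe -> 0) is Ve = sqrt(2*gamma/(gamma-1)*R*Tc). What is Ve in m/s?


R = 8314 / 24.5 = 339.35 J/(kg.K)
Ve = sqrt(2 * 1.2 / (1.2 - 1) * 339.35 * 3225) = 3624 m/s

3624 m/s


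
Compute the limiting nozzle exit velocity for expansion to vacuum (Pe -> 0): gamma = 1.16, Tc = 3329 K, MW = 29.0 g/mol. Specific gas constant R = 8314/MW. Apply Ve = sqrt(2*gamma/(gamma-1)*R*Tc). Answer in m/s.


R = 8314 / 29.0 = 286.69 J/(kg.K)
Ve = sqrt(2 * 1.16 / (1.16 - 1) * 286.69 * 3329) = 3720 m/s

3720 m/s


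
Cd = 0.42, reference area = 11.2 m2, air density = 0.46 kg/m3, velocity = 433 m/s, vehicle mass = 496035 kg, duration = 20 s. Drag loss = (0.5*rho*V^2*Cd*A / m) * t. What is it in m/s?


D = 0.5 * 0.46 * 433^2 * 0.42 * 11.2 = 202848.1 N
a = 202848.1 / 496035 = 0.4089 m/s2
dV = 0.4089 * 20 = 8.2 m/s

8.2 m/s


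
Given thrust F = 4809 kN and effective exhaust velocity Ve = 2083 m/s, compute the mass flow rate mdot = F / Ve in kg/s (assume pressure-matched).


mdot = F / Ve = 4809000 / 2083 = 2308.7 kg/s

2308.7 kg/s


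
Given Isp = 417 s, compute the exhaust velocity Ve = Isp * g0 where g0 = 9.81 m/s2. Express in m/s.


Ve = Isp * g0 = 417 * 9.81 = 4090.8 m/s

4090.8 m/s


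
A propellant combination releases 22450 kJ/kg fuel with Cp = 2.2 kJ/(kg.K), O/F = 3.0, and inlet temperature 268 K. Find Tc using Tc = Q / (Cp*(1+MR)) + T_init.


Tc = 22450 / (2.2 * (1 + 3.0)) + 268 = 2819 K

2819 K


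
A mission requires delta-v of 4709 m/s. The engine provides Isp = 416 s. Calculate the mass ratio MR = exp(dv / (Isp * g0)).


Ve = 416 * 9.81 = 4080.96 m/s
MR = exp(4709 / 4080.96) = 3.171

3.171


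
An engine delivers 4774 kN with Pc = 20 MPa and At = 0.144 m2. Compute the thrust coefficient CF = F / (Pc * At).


CF = 4774000 / (20e6 * 0.144) = 1.66

1.66


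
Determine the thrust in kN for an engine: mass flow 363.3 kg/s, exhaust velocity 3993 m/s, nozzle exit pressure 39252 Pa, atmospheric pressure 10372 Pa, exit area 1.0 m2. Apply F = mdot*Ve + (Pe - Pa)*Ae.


F = 363.3 * 3993 + (39252 - 10372) * 1.0 = 1.4795e+06 N = 1479.5 kN

1479.5 kN


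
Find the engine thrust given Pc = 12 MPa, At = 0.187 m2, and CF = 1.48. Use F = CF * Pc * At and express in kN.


F = 1.48 * 12e6 * 0.187 = 3.3211e+06 N = 3321.1 kN

3321.1 kN


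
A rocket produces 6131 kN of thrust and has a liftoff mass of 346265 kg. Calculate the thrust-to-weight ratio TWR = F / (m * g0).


TWR = 6131000 / (346265 * 9.81) = 1.8

1.8


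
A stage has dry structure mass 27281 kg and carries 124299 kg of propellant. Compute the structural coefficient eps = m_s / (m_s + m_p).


eps = 27281 / (27281 + 124299) = 0.18

0.18


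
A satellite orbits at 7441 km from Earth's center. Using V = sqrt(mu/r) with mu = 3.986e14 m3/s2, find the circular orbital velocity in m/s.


V = sqrt(3.986e14 / 7441000) = 7319 m/s

7319 m/s


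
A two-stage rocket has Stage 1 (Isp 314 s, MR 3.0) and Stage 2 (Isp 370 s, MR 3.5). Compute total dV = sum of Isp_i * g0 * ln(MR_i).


dV1 = 314 * 9.81 * ln(3.0) = 3384.1 m/s
dV2 = 370 * 9.81 * ln(3.5) = 4547.2 m/s
Total dV = 3384.1 + 4547.2 = 7931.3 m/s ~ 7931 m/s

7931 m/s


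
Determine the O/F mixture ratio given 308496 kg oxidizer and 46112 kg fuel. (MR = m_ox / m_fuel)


MR = 308496 / 46112 = 6.69

6.69


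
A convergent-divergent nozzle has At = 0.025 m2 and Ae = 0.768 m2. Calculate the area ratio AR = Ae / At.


AR = 0.768 / 0.025 = 30.7

30.7


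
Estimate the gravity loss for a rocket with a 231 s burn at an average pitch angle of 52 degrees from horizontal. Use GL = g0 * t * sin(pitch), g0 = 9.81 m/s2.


GL = 9.81 * 231 * sin(52 deg) = 1786 m/s

1786 m/s


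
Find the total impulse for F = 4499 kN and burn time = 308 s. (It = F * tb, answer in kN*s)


It = 4499 * 308 = 1385692 kN*s

1385692 kN*s


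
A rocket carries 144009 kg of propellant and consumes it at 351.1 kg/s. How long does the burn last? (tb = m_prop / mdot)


tb = 144009 / 351.1 = 410.2 s

410.2 s


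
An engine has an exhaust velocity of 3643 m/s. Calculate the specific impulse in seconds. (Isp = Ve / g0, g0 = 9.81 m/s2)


Isp = Ve / g0 = 3643 / 9.81 = 371.4 s

371.4 s


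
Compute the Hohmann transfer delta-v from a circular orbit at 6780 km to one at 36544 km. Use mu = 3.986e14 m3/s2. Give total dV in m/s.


V1 = sqrt(mu/r1) = 7667.5 m/s
dV1 = V1*(sqrt(2*r2/(r1+r2)) - 1) = 2291.43 m/s
V2 = sqrt(mu/r2) = 3302.64 m/s
dV2 = V2*(1 - sqrt(2*r1/(r1+r2))) = 1454.96 m/s
Total dV = 3746 m/s

3746 m/s


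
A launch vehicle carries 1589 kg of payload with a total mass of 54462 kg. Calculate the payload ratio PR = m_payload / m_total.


PR = 1589 / 54462 = 0.0292

0.0292


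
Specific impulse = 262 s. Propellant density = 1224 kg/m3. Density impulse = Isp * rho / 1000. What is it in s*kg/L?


rho*Isp = 262 * 1224 / 1000 = 321 s*kg/L

321 s*kg/L


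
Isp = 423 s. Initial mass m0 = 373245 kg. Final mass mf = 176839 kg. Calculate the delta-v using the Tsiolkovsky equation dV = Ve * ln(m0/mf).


Ve = 423 * 9.81 = 4149.63 m/s
dV = 4149.63 * ln(373245/176839) = 3100 m/s

3100 m/s


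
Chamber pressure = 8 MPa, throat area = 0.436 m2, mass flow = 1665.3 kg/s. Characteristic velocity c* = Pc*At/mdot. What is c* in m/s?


c* = 8e6 * 0.436 / 1665.3 = 2095 m/s

2095 m/s


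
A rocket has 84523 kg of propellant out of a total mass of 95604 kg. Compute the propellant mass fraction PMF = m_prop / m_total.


PMF = 84523 / 95604 = 0.884

0.884


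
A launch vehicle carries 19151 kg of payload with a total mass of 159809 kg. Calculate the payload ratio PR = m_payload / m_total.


PR = 19151 / 159809 = 0.1198

0.1198


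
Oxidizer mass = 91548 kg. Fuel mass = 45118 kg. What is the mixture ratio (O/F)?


MR = 91548 / 45118 = 2.03

2.03


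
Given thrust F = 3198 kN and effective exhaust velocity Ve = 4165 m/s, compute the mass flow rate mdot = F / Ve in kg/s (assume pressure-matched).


mdot = F / Ve = 3198000 / 4165 = 767.8 kg/s

767.8 kg/s


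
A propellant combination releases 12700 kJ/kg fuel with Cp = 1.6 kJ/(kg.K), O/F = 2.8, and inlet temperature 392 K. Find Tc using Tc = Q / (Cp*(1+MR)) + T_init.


Tc = 12700 / (1.6 * (1 + 2.8)) + 392 = 2481 K

2481 K


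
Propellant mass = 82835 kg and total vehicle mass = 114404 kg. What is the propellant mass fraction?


PMF = 82835 / 114404 = 0.724

0.724


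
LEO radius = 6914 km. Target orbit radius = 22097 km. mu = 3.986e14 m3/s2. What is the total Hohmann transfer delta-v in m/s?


V1 = sqrt(mu/r1) = 7592.83 m/s
dV1 = V1*(sqrt(2*r2/(r1+r2)) - 1) = 1778.56 m/s
V2 = sqrt(mu/r2) = 4247.19 m/s
dV2 = V2*(1 - sqrt(2*r1/(r1+r2))) = 1314.95 m/s
Total dV = 3094 m/s

3094 m/s


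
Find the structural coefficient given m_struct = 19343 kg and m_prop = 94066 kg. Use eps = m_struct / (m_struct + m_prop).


eps = 19343 / (19343 + 94066) = 0.1706

0.1706


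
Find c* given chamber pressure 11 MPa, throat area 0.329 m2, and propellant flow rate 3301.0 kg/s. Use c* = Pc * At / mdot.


c* = 11e6 * 0.329 / 3301.0 = 1096 m/s

1096 m/s


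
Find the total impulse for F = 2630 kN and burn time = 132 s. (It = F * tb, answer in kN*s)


It = 2630 * 132 = 347160 kN*s

347160 kN*s


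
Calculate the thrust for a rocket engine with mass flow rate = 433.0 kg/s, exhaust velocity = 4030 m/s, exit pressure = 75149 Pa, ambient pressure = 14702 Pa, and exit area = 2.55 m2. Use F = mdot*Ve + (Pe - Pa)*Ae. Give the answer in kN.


F = 433.0 * 4030 + (75149 - 14702) * 2.55 = 1.8991e+06 N = 1899.1 kN

1899.1 kN


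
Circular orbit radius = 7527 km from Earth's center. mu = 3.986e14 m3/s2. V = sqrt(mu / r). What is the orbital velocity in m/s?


V = sqrt(3.986e14 / 7527000) = 7277 m/s

7277 m/s


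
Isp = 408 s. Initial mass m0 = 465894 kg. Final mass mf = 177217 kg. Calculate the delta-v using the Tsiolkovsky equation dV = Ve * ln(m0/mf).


Ve = 408 * 9.81 = 4002.48 m/s
dV = 4002.48 * ln(465894/177217) = 3869 m/s

3869 m/s


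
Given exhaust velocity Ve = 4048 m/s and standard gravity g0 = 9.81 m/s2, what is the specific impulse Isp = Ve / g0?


Isp = Ve / g0 = 4048 / 9.81 = 412.6 s

412.6 s


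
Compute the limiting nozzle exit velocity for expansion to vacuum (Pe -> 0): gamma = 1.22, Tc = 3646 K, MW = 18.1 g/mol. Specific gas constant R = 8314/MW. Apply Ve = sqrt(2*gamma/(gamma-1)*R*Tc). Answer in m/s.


R = 8314 / 18.1 = 459.34 J/(kg.K)
Ve = sqrt(2 * 1.22 / (1.22 - 1) * 459.34 * 3646) = 4310 m/s

4310 m/s


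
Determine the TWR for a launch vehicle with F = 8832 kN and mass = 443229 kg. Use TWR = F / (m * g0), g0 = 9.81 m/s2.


TWR = 8832000 / (443229 * 9.81) = 2.03

2.03


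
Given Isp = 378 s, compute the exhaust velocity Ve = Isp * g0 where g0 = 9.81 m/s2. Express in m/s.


Ve = Isp * g0 = 378 * 9.81 = 3708.2 m/s

3708.2 m/s


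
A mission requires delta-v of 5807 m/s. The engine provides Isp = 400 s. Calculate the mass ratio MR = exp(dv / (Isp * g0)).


Ve = 400 * 9.81 = 3924.0 m/s
MR = exp(5807 / 3924.0) = 4.392

4.392


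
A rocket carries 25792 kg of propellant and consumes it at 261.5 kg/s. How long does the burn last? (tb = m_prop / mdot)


tb = 25792 / 261.5 = 98.6 s

98.6 s


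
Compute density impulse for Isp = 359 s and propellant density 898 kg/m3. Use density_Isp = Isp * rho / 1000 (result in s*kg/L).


rho*Isp = 359 * 898 / 1000 = 322 s*kg/L

322 s*kg/L


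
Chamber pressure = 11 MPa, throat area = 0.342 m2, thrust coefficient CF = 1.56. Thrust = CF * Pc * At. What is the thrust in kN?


F = 1.56 * 11e6 * 0.342 = 5.8687e+06 N = 5868.7 kN

5868.7 kN


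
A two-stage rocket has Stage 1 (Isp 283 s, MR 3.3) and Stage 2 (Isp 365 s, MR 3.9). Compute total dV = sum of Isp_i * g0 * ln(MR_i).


dV1 = 283 * 9.81 * ln(3.3) = 3314.6 m/s
dV2 = 365 * 9.81 * ln(3.9) = 4873.2 m/s
Total dV = 3314.6 + 4873.2 = 8187.8 m/s ~ 8188 m/s

8188 m/s


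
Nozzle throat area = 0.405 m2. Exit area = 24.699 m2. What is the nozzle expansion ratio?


AR = 24.699 / 0.405 = 61.0

61.0


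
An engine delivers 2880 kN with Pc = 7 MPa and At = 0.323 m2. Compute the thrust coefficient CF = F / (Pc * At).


CF = 2880000 / (7e6 * 0.323) = 1.27

1.27


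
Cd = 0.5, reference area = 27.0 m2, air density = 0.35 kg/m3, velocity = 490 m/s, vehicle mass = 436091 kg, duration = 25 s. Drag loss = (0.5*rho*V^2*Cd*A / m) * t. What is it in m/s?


D = 0.5 * 0.35 * 490^2 * 0.5 * 27.0 = 567236.25 N
a = 567236.25 / 436091 = 1.3007 m/s2
dV = 1.3007 * 25 = 32.5 m/s

32.5 m/s


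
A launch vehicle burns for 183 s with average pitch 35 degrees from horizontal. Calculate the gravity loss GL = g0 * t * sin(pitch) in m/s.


GL = 9.81 * 183 * sin(35 deg) = 1030 m/s

1030 m/s


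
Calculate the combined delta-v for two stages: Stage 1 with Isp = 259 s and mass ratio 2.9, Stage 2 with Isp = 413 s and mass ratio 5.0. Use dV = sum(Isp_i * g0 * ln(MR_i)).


dV1 = 259 * 9.81 * ln(2.9) = 2705.2 m/s
dV2 = 413 * 9.81 * ln(5.0) = 6520.7 m/s
Total dV = 2705.2 + 6520.7 = 9225.9 m/s ~ 9226 m/s

9226 m/s


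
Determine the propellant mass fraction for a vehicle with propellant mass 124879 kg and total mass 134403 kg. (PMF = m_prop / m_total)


PMF = 124879 / 134403 = 0.929

0.929


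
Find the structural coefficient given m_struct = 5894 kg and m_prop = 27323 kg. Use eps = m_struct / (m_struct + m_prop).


eps = 5894 / (5894 + 27323) = 0.1774

0.1774


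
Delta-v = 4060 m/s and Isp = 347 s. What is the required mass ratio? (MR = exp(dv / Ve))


Ve = 347 * 9.81 = 3404.07 m/s
MR = exp(4060 / 3404.07) = 3.296

3.296


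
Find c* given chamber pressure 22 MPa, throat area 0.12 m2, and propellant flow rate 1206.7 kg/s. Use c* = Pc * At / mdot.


c* = 22e6 * 0.12 / 1206.7 = 2188 m/s

2188 m/s


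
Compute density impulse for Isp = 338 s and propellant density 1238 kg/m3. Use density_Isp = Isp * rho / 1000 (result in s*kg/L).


rho*Isp = 338 * 1238 / 1000 = 418 s*kg/L

418 s*kg/L


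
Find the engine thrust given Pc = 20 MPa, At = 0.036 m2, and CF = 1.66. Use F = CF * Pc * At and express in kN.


F = 1.66 * 20e6 * 0.036 = 1.1952e+06 N = 1195.2 kN

1195.2 kN


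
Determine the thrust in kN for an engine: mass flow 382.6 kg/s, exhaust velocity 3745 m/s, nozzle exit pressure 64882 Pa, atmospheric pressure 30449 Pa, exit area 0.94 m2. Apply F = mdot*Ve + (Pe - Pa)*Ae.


F = 382.6 * 3745 + (64882 - 30449) * 0.94 = 1.4652e+06 N = 1465.2 kN

1465.2 kN


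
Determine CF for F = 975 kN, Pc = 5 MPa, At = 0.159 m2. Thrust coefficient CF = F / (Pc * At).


CF = 975000 / (5e6 * 0.159) = 1.23

1.23


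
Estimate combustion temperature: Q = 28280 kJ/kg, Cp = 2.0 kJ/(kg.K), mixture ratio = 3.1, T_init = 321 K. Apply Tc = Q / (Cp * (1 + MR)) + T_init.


Tc = 28280 / (2.0 * (1 + 3.1)) + 321 = 3770 K

3770 K


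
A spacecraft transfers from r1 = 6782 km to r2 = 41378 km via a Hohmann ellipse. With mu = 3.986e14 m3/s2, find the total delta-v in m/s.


V1 = sqrt(mu/r1) = 7666.37 m/s
dV1 = V1*(sqrt(2*r2/(r1+r2)) - 1) = 2383.17 m/s
V2 = sqrt(mu/r2) = 3103.73 m/s
dV2 = V2*(1 - sqrt(2*r1/(r1+r2))) = 1456.57 m/s
Total dV = 3840 m/s

3840 m/s


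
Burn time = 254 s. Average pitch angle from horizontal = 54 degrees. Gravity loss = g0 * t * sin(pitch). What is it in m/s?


GL = 9.81 * 254 * sin(54 deg) = 2016 m/s

2016 m/s


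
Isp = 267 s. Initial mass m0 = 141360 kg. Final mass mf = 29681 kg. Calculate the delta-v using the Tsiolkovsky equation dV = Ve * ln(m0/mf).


Ve = 267 * 9.81 = 2619.27 m/s
dV = 2619.27 * ln(141360/29681) = 4088 m/s

4088 m/s


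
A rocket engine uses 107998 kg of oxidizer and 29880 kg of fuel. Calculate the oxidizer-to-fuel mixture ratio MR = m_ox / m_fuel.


MR = 107998 / 29880 = 3.61

3.61


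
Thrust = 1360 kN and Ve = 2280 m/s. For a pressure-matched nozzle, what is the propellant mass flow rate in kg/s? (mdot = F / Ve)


mdot = F / Ve = 1360000 / 2280 = 596.5 kg/s

596.5 kg/s


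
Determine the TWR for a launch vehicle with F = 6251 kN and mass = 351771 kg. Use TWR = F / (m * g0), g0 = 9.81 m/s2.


TWR = 6251000 / (351771 * 9.81) = 1.81

1.81


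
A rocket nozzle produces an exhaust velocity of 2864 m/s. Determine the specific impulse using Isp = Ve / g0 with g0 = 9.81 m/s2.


Isp = Ve / g0 = 2864 / 9.81 = 291.9 s

291.9 s


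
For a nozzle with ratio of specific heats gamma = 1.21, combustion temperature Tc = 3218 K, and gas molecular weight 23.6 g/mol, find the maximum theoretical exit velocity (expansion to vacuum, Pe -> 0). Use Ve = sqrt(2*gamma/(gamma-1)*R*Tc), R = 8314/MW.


R = 8314 / 23.6 = 352.29 J/(kg.K)
Ve = sqrt(2 * 1.21 / (1.21 - 1) * 352.29 * 3218) = 3614 m/s

3614 m/s


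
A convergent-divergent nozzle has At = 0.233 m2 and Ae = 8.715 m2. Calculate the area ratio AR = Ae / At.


AR = 8.715 / 0.233 = 37.4

37.4


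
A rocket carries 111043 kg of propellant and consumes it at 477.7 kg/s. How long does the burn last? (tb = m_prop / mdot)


tb = 111043 / 477.7 = 232.5 s

232.5 s


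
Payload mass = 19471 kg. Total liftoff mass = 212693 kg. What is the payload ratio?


PR = 19471 / 212693 = 0.0915

0.0915


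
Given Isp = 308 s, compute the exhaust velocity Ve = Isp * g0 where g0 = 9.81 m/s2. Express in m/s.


Ve = Isp * g0 = 308 * 9.81 = 3021.5 m/s

3021.5 m/s


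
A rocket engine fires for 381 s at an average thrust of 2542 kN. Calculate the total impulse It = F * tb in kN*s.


It = 2542 * 381 = 968502 kN*s

968502 kN*s


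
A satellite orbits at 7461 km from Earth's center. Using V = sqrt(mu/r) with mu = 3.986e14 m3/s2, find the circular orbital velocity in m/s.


V = sqrt(3.986e14 / 7461000) = 7309 m/s

7309 m/s


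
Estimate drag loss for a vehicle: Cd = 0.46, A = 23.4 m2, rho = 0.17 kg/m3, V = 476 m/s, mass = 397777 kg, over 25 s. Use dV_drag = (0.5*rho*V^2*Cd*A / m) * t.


D = 0.5 * 0.17 * 476^2 * 0.46 * 23.4 = 207303.45 N
a = 207303.45 / 397777 = 0.5212 m/s2
dV = 0.5212 * 25 = 13.0 m/s

13.0 m/s


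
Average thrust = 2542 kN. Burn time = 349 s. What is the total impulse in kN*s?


It = 2542 * 349 = 887158 kN*s

887158 kN*s


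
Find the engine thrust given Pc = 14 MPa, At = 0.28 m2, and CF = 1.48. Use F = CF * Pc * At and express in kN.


F = 1.48 * 14e6 * 0.28 = 5.8016e+06 N = 5801.6 kN

5801.6 kN


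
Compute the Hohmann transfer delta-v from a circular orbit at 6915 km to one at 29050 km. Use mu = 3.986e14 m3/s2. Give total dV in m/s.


V1 = sqrt(mu/r1) = 7592.29 m/s
dV1 = V1*(sqrt(2*r2/(r1+r2)) - 1) = 2057.56 m/s
V2 = sqrt(mu/r2) = 3704.21 m/s
dV2 = V2*(1 - sqrt(2*r1/(r1+r2))) = 1407.18 m/s
Total dV = 3465 m/s

3465 m/s


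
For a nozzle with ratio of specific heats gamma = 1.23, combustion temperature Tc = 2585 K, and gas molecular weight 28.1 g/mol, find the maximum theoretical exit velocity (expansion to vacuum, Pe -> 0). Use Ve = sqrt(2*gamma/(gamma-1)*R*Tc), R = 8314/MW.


R = 8314 / 28.1 = 295.87 J/(kg.K)
Ve = sqrt(2 * 1.23 / (1.23 - 1) * 295.87 * 2585) = 2860 m/s

2860 m/s


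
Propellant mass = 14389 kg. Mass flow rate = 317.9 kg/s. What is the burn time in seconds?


tb = 14389 / 317.9 = 45.3 s

45.3 s


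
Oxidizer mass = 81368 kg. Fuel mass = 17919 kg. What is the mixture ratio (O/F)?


MR = 81368 / 17919 = 4.54

4.54


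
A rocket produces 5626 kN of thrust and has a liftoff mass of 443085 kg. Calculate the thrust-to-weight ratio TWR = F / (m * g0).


TWR = 5626000 / (443085 * 9.81) = 1.29

1.29


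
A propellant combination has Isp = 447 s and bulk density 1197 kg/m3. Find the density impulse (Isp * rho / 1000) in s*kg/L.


rho*Isp = 447 * 1197 / 1000 = 535 s*kg/L

535 s*kg/L


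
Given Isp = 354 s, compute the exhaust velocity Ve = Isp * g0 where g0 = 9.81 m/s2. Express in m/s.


Ve = Isp * g0 = 354 * 9.81 = 3472.7 m/s

3472.7 m/s


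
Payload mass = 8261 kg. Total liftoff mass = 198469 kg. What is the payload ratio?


PR = 8261 / 198469 = 0.0416

0.0416


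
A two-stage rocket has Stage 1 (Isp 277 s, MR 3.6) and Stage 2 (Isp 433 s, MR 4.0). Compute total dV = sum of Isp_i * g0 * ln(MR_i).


dV1 = 277 * 9.81 * ln(3.6) = 3480.8 m/s
dV2 = 433 * 9.81 * ln(4.0) = 5888.6 m/s
Total dV = 3480.8 + 5888.6 = 9369.4 m/s ~ 9369 m/s

9369 m/s


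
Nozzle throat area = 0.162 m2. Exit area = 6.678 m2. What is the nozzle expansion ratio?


AR = 6.678 / 0.162 = 41.2

41.2


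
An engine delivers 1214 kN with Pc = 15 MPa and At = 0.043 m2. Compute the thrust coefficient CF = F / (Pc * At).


CF = 1214000 / (15e6 * 0.043) = 1.88

1.88


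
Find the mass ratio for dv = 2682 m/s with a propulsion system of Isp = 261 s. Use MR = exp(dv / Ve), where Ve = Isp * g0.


Ve = 261 * 9.81 = 2560.41 m/s
MR = exp(2682 / 2560.41) = 2.85

2.85


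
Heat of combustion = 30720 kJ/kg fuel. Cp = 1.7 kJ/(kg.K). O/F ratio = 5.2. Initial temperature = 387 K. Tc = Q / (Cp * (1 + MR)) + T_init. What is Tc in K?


Tc = 30720 / (1.7 * (1 + 5.2)) + 387 = 3302 K

3302 K


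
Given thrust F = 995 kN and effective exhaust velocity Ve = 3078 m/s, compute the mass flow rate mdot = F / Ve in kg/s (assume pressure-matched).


mdot = F / Ve = 995000 / 3078 = 323.3 kg/s

323.3 kg/s


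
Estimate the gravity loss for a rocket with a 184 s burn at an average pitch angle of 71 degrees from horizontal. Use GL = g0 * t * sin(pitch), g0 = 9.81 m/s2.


GL = 9.81 * 184 * sin(71 deg) = 1707 m/s

1707 m/s


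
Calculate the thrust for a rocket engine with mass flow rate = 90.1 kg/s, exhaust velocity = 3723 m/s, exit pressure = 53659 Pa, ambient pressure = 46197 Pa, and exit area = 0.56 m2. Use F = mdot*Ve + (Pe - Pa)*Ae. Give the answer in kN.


F = 90.1 * 3723 + (53659 - 46197) * 0.56 = 339621.0 N = 339.6 kN

339.6 kN


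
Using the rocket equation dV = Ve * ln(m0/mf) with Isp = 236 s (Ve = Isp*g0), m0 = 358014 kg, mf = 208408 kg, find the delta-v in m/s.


Ve = 236 * 9.81 = 2315.16 m/s
dV = 2315.16 * ln(358014/208408) = 1253 m/s

1253 m/s


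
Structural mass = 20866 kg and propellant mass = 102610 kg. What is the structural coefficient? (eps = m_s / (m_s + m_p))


eps = 20866 / (20866 + 102610) = 0.169

0.169


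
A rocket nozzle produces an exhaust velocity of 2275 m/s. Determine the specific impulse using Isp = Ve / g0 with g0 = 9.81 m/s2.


Isp = Ve / g0 = 2275 / 9.81 = 231.9 s

231.9 s


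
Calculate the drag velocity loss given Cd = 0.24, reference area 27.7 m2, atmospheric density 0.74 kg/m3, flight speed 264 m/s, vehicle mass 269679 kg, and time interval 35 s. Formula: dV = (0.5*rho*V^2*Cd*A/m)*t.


D = 0.5 * 0.74 * 264^2 * 0.24 * 27.7 = 171435.43 N
a = 171435.43 / 269679 = 0.6357 m/s2
dV = 0.6357 * 35 = 22.2 m/s

22.2 m/s


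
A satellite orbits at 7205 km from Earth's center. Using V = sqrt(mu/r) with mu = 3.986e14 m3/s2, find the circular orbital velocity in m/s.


V = sqrt(3.986e14 / 7205000) = 7438 m/s

7438 m/s


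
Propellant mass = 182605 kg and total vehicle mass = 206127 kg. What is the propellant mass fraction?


PMF = 182605 / 206127 = 0.886

0.886


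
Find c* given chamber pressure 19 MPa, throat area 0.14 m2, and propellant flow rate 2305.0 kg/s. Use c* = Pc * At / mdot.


c* = 19e6 * 0.14 / 2305.0 = 1154 m/s

1154 m/s


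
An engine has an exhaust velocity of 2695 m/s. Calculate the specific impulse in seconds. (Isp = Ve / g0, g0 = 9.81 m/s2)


Isp = Ve / g0 = 2695 / 9.81 = 274.7 s

274.7 s


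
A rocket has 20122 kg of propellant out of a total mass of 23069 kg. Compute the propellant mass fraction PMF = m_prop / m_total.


PMF = 20122 / 23069 = 0.872

0.872


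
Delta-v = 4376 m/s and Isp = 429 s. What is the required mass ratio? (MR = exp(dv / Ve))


Ve = 429 * 9.81 = 4208.49 m/s
MR = exp(4376 / 4208.49) = 2.829

2.829


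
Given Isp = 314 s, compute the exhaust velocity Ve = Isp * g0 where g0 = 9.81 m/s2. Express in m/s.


Ve = Isp * g0 = 314 * 9.81 = 3080.3 m/s

3080.3 m/s


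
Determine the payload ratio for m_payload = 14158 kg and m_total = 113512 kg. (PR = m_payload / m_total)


PR = 14158 / 113512 = 0.1247

0.1247


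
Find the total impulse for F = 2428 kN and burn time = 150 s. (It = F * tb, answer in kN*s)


It = 2428 * 150 = 364200 kN*s

364200 kN*s


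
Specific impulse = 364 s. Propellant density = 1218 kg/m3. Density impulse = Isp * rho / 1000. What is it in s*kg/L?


rho*Isp = 364 * 1218 / 1000 = 443 s*kg/L

443 s*kg/L


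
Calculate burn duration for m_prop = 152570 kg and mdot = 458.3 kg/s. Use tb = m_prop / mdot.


tb = 152570 / 458.3 = 332.9 s

332.9 s


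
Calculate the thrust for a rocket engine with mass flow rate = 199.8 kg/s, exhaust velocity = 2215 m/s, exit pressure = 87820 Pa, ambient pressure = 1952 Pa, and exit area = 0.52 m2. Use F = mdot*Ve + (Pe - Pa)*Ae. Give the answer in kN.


F = 199.8 * 2215 + (87820 - 1952) * 0.52 = 487208.0 N = 487.2 kN

487.2 kN
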